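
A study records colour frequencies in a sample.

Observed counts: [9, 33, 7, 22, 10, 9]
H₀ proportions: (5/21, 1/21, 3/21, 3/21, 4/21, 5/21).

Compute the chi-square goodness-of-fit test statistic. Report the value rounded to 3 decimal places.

n = 90; E_i = n·p_i = [21.43, 4.29, 12.86, 12.86, 17.14, 21.43]
χ² = (9−21.43)²/21.43 + (33−4.29)²/4.29 + (7−12.86)²/12.86 + (22−12.86)²/12.86 + (10−17.14)²/17.14 + (9−21.43)²/21.43 = 218.9489
df = 5

test statistic = 218.949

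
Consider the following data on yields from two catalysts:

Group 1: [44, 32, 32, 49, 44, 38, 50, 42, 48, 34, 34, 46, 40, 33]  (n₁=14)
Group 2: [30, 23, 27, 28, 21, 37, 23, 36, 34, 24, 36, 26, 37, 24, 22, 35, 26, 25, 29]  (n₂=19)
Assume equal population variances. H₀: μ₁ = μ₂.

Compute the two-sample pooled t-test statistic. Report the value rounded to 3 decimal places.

test statistic = 5.582

x̄₁=40.429, s₁=6.607, n₁=14
x̄₂=28.579, s₂=5.571, n₂=19
s_p² = [13·6.607² + 18·5.571²]/31 = 36.3245
SE = √(s_p²·(1/14+1/19)) = 2.1228
t = (40.429−28.579)/2.1228 = 5.5820
df = 31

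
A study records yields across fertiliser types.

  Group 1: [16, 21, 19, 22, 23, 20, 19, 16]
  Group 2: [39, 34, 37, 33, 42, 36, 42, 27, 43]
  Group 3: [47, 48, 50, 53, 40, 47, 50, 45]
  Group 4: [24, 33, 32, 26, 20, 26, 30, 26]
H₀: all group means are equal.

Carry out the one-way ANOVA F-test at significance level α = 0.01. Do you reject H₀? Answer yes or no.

Group means [19.50, 37.00, 47.50, 27.12], grand mean 32.909
SSB = Σnᵢ(x̄ᵢ−x̄)² = 3559.852; SSW = ΣΣ(x−x̄ᵢ)² = 498.875
MSB = 3559.852/3 = 1186.6174; MSW = 498.875/29 = 17.2026
F = MSB/MSW = 68.9790
df = (3, 29)
p-value (upper-tail) = 0.00000
At α=0.01: p < α → reject H₀

reject H₀: yes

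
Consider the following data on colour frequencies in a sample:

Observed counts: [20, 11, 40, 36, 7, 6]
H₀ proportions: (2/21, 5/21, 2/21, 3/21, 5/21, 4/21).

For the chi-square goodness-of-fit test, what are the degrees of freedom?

df = k − 1 = 6 − 1 = 5

degrees of freedom = 5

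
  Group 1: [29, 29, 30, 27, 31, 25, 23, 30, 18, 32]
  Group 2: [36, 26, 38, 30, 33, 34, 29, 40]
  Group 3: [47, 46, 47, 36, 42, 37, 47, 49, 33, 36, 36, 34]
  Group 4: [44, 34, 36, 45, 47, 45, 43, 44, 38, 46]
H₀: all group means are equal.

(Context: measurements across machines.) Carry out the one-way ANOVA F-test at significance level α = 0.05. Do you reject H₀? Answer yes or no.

reject H₀: yes

Group means [27.40, 33.25, 40.83, 42.20], grand mean 36.300
SSB = Σnᵢ(x̄ᵢ−x̄)² = 1461.233; SSW = ΣΣ(x−x̄ᵢ)² = 909.167
MSB = 1461.233/3 = 487.0778; MSW = 909.167/36 = 25.2546
F = MSB/MSW = 19.2867
df = (3, 36)
p-value (upper-tail) = 0.00000
At α=0.05: p < α → reject H₀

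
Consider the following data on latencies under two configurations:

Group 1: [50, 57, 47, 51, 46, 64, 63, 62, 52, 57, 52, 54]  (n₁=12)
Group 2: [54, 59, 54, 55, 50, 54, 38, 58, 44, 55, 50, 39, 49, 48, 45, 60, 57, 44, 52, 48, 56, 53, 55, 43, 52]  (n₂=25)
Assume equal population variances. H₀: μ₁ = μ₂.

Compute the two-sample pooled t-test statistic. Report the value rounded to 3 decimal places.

x̄₁=54.583, s₁=6.067, n₁=12
x̄₂=50.880, s₂=6.023, n₂=25
s_p² = [11·6.067² + 24·6.023²]/35 = 36.4445
SE = √(s_p²·(1/12+1/25)) = 2.1201
t = (54.583−50.880)/2.1201 = 1.7468
df = 35

test statistic = 1.747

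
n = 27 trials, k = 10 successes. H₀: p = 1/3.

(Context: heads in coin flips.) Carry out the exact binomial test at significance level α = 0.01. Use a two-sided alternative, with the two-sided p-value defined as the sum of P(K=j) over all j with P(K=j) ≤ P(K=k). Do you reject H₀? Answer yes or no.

Exact binomial: n=27, k=10, p₀=1/3=0.3333
P(X=j) = C(n,j)·p₀^j·(1−p₀)^(n−j); p = Σ P(X=j) over j with P(X=j) ≤ P(X=10)
p-value (two-sided) = 0.68624
At α=0.01: p ≥ α → fail to reject H₀

reject H₀: no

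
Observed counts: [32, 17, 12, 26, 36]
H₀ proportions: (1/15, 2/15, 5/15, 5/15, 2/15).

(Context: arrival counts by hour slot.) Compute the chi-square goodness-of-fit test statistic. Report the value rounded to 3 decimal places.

n = 123; E_i = n·p_i = [8.20, 16.40, 41.00, 41.00, 16.40]
χ² = (32−8.20)²/8.20 + (17−16.40)²/16.40 + (12−41.00)²/41.00 + (26−41.00)²/41.00 + (36−16.40)²/16.40 = 118.5244
df = 4

test statistic = 118.524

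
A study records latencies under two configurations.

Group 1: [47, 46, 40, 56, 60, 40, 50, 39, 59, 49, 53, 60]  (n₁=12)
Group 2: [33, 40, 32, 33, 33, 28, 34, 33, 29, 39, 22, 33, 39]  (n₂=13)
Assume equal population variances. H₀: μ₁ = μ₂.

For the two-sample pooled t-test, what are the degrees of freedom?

degrees of freedom = 23

df = n₁ + n₂ − 2 = 12 + 13 − 2 = 23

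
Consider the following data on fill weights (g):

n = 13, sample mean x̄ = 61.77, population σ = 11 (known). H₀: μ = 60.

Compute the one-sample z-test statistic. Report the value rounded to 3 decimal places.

SE = σ/√n = 11/√13 = 3.0509
z = (x̄−μ₀)/SE = (61.77−60)/3.0509 = 0.5802

test statistic = 0.580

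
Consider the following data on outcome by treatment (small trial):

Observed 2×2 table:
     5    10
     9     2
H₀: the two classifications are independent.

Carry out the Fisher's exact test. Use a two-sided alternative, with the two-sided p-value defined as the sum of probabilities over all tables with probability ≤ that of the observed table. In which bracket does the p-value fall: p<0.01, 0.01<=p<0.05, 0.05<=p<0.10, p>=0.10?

p-value bracket: 0.01<=p<0.05

Margins: r₁=15, r₂=11, c₁=14, c₂=12, n=26
p_obs = C(15,5)·C(11,9)/C(26,14); sum pmf over tables with pmf ≤ p_obs
p-value (two-sided) = 0.02142
→ bracket: 0.01<=p<0.05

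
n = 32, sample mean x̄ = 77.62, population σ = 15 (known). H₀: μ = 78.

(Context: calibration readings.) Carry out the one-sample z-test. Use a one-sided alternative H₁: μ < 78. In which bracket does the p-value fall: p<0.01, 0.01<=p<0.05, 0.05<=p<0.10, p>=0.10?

p-value bracket: p>=0.10

SE = σ/√n = 15/√32 = 2.6517
z = (x̄−μ₀)/SE = (77.62−78)/2.6517 = -0.1433
p-value (one-sided, H₁ less) = 0.44302
→ bracket: p>=0.10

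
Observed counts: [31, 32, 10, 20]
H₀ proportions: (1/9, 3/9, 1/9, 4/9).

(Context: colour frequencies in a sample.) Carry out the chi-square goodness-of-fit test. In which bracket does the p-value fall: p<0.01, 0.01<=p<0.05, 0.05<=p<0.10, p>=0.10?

p-value bracket: p<0.01

n = 93; E_i = n·p_i = [10.33, 31.00, 10.33, 41.33]
χ² = (31−10.33)²/10.33 + (32−31.00)²/31.00 + (10−10.33)²/10.33 + (20−41.33)²/41.33 = 52.3871
df = 3
p-value (upper-tail) = 0.00000
→ bracket: p<0.01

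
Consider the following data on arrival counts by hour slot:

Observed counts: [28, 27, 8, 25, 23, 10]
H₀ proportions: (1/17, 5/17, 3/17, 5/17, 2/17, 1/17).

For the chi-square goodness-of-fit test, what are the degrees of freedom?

df = k − 1 = 6 − 1 = 5

degrees of freedom = 5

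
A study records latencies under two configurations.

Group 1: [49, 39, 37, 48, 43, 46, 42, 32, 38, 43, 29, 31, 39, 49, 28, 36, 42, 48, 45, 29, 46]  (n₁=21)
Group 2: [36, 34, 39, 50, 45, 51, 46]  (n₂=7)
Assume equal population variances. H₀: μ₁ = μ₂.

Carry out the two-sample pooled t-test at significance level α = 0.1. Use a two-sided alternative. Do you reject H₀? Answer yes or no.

reject H₀: no

x̄₁=39.952, s₁=6.982, n₁=21
x̄₂=43.000, s₂=6.733, n₂=7
s_p² = [20·6.982² + 6·6.733²]/26 = 47.9597
SE = √(s_p²·(1/21+1/7)) = 3.0224
t = (39.952−43.000)/3.0224 = -1.0083
df = 26
p-value (two-sided) = 0.32259
At α=0.1: p ≥ α → fail to reject H₀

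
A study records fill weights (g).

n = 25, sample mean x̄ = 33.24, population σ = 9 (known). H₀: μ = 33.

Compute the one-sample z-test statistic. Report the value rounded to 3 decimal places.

test statistic = 0.133

SE = σ/√n = 9/√25 = 1.8000
z = (x̄−μ₀)/SE = (33.24−33)/1.8000 = 0.1333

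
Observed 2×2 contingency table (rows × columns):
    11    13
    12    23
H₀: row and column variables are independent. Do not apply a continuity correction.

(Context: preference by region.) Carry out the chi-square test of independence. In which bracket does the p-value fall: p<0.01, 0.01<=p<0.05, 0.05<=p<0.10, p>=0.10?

p-value bracket: p>=0.10

Row totals [24, 35], col totals [23, 36], n=59
χ² = (11−9.36)²/9.36 + (13−14.64)²/14.64 + (12−13.64)²/13.64 + (23−21.36)²/21.36 = 0.7982
df = 1
p-value (upper-tail) = 0.37165
→ bracket: p>=0.10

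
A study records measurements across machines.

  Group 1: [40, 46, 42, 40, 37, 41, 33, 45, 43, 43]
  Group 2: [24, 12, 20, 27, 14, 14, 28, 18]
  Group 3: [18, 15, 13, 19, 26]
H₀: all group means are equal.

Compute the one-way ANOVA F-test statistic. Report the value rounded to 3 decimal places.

Group means [41.00, 19.62, 18.20], grand mean 28.609
SSB = Σnᵢ(x̄ᵢ−x̄)² = 2722.803; SSW = ΣΣ(x−x̄ᵢ)² = 498.675
MSB = 2722.803/2 = 1361.4016; MSW = 498.675/20 = 24.9337
F = MSB/MSW = 54.6008
df = (2, 20)

test statistic = 54.601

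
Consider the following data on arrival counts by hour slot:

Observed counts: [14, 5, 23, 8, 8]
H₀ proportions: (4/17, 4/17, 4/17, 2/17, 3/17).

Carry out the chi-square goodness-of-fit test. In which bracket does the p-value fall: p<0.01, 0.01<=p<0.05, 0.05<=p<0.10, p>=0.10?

p-value bracket: 0.01<=p<0.05

n = 58; E_i = n·p_i = [13.65, 13.65, 13.65, 6.82, 10.24]
χ² = (14−13.65)²/13.65 + (5−13.65)²/13.65 + (23−13.65)²/13.65 + (8−6.82)²/6.82 + (8−10.24)²/10.24 = 12.5891
df = 4
p-value (upper-tail) = 0.01347
→ bracket: 0.01<=p<0.05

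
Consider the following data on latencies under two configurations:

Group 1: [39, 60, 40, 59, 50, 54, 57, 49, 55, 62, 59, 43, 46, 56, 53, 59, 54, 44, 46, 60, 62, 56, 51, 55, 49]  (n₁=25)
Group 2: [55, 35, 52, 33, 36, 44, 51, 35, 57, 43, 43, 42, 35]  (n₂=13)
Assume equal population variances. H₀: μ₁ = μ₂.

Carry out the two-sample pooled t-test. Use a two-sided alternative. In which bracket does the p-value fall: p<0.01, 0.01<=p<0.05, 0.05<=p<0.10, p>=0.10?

p-value bracket: p<0.01

x̄₁=52.720, s₁=6.767, n₁=25
x̄₂=43.154, s₂=8.305, n₂=13
s_p² = [24·6.767² + 12·8.305²]/36 = 53.5203
SE = √(s_p²·(1/25+1/13)) = 2.5016
t = (52.720−43.154)/2.5016 = 3.8241
df = 36
p-value (two-sided) = 0.00050
→ bracket: p<0.01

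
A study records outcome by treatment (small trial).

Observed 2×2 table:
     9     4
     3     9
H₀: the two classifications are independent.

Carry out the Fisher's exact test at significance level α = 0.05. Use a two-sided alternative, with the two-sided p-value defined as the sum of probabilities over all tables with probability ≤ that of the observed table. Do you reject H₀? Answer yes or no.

reject H₀: yes

Margins: r₁=13, r₂=12, c₁=12, c₂=13, n=25
p_obs = C(13,9)·C(12,3)/C(25,12); sum pmf over tables with pmf ≤ p_obs
p-value (two-sided) = 0.04718
At α=0.05: p < α → reject H₀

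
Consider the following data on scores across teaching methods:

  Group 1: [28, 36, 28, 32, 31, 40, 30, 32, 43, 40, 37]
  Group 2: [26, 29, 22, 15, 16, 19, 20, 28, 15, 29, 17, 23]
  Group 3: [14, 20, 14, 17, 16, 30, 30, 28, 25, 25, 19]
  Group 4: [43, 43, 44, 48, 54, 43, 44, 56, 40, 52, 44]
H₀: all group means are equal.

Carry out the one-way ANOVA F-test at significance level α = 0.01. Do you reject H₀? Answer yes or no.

reject H₀: yes

Group means [34.27, 21.58, 21.64, 46.45], grand mean 30.778
SSB = Σnᵢ(x̄ᵢ−x̄)² = 4771.407; SSW = ΣΣ(x−x̄ᵢ)² = 1250.371
MSB = 4771.407/3 = 1590.4689; MSW = 1250.371/41 = 30.4969
F = MSB/MSW = 52.1519
df = (3, 41)
p-value (upper-tail) = 0.00000
At α=0.01: p < α → reject H₀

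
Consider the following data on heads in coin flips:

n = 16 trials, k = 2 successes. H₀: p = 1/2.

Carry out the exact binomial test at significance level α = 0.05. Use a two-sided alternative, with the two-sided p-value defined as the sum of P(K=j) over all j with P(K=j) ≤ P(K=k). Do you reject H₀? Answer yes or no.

reject H₀: yes

Exact binomial: n=16, k=2, p₀=1/2=0.5000
P(X=j) = C(n,j)·p₀^j·(1−p₀)^(n−j); p = Σ P(X=j) over j with P(X=j) ≤ P(X=2)
p-value (two-sided) = 0.00418
At α=0.05: p < α → reject H₀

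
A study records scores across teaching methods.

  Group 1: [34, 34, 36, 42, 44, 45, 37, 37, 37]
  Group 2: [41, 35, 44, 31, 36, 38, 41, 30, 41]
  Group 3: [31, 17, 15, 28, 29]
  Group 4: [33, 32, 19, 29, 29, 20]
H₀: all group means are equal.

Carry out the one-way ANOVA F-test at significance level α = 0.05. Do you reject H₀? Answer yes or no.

reject H₀: yes

Group means [38.44, 37.44, 24.00, 27.00], grand mean 33.276
SSB = Σnᵢ(x̄ᵢ−x̄)² = 1063.349; SSW = ΣΣ(x−x̄ᵢ)² = 726.444
MSB = 1063.349/3 = 354.4496; MSW = 726.444/25 = 29.0578
F = MSB/MSW = 12.1981
df = (3, 25)
p-value (upper-tail) = 0.00004
At α=0.05: p < α → reject H₀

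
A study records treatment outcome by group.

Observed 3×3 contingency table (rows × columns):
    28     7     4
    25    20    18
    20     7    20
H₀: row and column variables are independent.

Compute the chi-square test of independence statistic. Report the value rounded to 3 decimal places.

test statistic = 17.443

Row totals [39, 63, 47], col totals [73, 34, 42], n=149
χ² = (28−19.11)²/19.11 + (7−8.90)²/8.90 + (4−10.99)²/10.99 + (25−30.87)²/30.87 + (20−14.38)²/14.38 + (18−17.76)²/17.76 + (20−23.03)²/23.03 + (7−10.72)²/10.72 + (20−13.25)²/13.25 = 17.4434
df = 4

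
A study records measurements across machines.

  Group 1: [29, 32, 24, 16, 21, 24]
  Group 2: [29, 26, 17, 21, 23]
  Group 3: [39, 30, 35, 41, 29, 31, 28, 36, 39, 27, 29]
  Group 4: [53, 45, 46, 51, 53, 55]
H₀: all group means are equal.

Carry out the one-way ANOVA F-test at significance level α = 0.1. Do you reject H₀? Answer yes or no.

Group means [24.33, 23.20, 33.09, 50.50], grand mean 33.179
SSB = Σnᵢ(x̄ᵢ−x̄)² = 2767.565; SSW = ΣΣ(x−x̄ᵢ)² = 584.542
MSB = 2767.565/3 = 922.5216; MSW = 584.542/24 = 24.3559
F = MSB/MSW = 37.8767
df = (3, 24)
p-value (upper-tail) = 0.00000
At α=0.1: p < α → reject H₀

reject H₀: yes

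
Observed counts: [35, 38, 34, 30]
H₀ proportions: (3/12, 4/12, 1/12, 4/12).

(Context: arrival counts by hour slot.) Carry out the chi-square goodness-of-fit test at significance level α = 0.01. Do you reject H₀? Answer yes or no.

n = 137; E_i = n·p_i = [34.25, 45.67, 11.42, 45.67]
χ² = (35−34.25)²/34.25 + (38−45.67)²/45.67 + (34−11.42)²/11.42 + (30−45.67)²/45.67 = 51.3504
df = 3
p-value (upper-tail) = 0.00000
At α=0.01: p < α → reject H₀

reject H₀: yes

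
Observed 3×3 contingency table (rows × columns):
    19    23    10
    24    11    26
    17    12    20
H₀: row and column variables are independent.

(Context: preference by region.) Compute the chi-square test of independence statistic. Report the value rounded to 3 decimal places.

Row totals [52, 61, 49], col totals [60, 46, 56], n=162
χ² = (19−19.26)²/19.26 + (23−14.77)²/14.77 + (10−17.98)²/17.98 + (24−22.59)²/22.59 + (11−17.32)²/17.32 + (26−21.09)²/21.09 + (17−18.15)²/18.15 + (12−13.91)²/13.91 + (20−16.94)²/16.94 = 12.5630
df = 4

test statistic = 12.563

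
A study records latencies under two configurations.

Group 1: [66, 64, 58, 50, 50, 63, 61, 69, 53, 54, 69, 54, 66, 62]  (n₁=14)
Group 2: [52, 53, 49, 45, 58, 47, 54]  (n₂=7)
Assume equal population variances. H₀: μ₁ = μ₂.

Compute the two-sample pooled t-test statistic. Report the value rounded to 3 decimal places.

test statistic = 3.110

x̄₁=59.929, s₁=6.731, n₁=14
x̄₂=51.143, s₂=4.451, n₂=7
s_p² = [13·6.731² + 6·4.451²]/19 = 37.2519
SE = √(s_p²·(1/14+1/7)) = 2.8253
t = (59.929−51.143)/2.8253 = 3.1096
df = 19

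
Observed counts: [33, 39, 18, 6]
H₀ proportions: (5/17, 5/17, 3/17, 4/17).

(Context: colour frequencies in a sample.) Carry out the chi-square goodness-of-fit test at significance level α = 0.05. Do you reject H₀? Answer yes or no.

n = 96; E_i = n·p_i = [28.24, 28.24, 16.94, 22.59]
χ² = (33−28.24)²/28.24 + (39−28.24)²/28.24 + (18−16.94)²/16.94 + (6−22.59)²/22.59 = 17.1562
df = 3
p-value (upper-tail) = 0.00066
At α=0.05: p < α → reject H₀

reject H₀: yes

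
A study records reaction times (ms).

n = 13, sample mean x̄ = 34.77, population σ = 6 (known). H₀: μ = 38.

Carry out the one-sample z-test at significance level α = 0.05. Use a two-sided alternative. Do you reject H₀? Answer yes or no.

SE = σ/√n = 6/√13 = 1.6641
z = (x̄−μ₀)/SE = (34.77−38)/1.6641 = -1.9410
p-value (two-sided) = 0.05226
At α=0.05: p ≥ α → fail to reject H₀

reject H₀: no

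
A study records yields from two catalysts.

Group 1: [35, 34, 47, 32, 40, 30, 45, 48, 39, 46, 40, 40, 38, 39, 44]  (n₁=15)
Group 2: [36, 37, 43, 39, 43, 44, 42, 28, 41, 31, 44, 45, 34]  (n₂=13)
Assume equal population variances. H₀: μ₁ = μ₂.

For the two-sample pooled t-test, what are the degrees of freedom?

df = n₁ + n₂ − 2 = 15 + 13 − 2 = 26

degrees of freedom = 26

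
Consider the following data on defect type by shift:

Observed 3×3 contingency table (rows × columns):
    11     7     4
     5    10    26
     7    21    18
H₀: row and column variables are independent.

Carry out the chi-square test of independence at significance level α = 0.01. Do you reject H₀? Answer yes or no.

reject H₀: yes

Row totals [22, 41, 46], col totals [23, 38, 48], n=109
χ² = (11−4.64)²/4.64 + (7−7.67)²/7.67 + (4−9.69)²/9.69 + (5−8.65)²/8.65 + (10−14.29)²/14.29 + (26−18.06)²/18.06 + (7−9.71)²/9.71 + (21−16.04)²/16.04 + (18−20.26)²/20.26 = 20.9746
df = 4
p-value (upper-tail) = 0.00032
At α=0.01: p < α → reject H₀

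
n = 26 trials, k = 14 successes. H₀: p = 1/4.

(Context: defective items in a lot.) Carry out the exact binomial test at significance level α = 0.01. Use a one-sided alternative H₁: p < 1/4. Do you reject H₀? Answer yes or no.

Exact binomial: n=26, k=14, p₀=1/4=0.2500
P(X≤14) from Σ C(n,i)·p₀^i·(1−p₀)^(n−i)
p-value (one-sided, H₁ less) = 0.99961
At α=0.01: p ≥ α → fail to reject H₀

reject H₀: no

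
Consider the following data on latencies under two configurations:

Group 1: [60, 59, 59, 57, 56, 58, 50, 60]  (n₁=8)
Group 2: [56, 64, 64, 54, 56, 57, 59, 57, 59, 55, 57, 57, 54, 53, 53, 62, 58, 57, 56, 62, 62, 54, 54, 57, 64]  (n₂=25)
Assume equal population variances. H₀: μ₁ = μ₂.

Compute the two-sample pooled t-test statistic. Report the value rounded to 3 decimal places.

x̄₁=57.375, s₁=3.292, n₁=8
x̄₂=57.640, s₂=3.510, n₂=25
s_p² = [7·3.292² + 24·3.510²]/31 = 11.9882
SE = √(s_p²·(1/8+1/25)) = 1.4064
t = (57.375−57.640)/1.4064 = -0.1884
df = 31

test statistic = -0.188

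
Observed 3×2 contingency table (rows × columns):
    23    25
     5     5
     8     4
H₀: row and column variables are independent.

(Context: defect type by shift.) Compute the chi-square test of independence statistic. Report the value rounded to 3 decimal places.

test statistic = 1.361

Row totals [48, 10, 12], col totals [36, 34], n=70
χ² = (23−24.69)²/24.69 + (25−23.31)²/23.31 + (5−5.14)²/5.14 + (5−4.86)²/4.86 + (8−6.17)²/6.17 + (4−5.83)²/5.83 = 1.3606
df = 2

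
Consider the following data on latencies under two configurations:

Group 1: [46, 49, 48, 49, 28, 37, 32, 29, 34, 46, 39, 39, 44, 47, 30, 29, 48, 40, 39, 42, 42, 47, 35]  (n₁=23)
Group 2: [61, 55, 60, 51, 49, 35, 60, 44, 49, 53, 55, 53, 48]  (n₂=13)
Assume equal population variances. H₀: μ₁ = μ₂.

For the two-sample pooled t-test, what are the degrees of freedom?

df = n₁ + n₂ − 2 = 23 + 13 − 2 = 34

degrees of freedom = 34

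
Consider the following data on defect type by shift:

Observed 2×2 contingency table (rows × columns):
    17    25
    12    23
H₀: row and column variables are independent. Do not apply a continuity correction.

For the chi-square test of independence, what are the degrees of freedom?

degrees of freedom = 1

df = (r−1)(c−1) = (2−1)·(2−1) = 1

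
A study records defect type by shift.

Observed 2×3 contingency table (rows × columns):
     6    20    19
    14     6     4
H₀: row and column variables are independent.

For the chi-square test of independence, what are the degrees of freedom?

degrees of freedom = 2

df = (r−1)(c−1) = (2−1)·(3−1) = 2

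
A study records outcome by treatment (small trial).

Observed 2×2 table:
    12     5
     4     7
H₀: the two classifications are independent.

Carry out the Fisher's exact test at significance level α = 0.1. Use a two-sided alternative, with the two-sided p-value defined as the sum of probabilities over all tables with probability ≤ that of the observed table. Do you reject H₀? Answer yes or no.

reject H₀: no

Margins: r₁=17, r₂=11, c₁=16, c₂=12, n=28
p_obs = C(17,12)·C(11,4)/C(28,16); sum pmf over tables with pmf ≤ p_obs
p-value (two-sided) = 0.12115
At α=0.1: p ≥ α → fail to reject H₀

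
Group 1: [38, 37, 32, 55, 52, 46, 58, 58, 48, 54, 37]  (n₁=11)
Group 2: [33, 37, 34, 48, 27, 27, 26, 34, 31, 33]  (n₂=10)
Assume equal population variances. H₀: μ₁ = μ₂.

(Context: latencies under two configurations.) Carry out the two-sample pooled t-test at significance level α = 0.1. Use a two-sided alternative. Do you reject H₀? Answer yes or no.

x̄₁=46.818, s₁=9.421, n₁=11
x̄₂=33.000, s₂=6.394, n₂=10
s_p² = [10·9.421² + 9·6.394²]/19 = 66.0861
SE = √(s_p²·(1/11+1/10)) = 3.5520
t = (46.818−33.000)/3.5520 = 3.8903
df = 19
p-value (two-sided) = 0.00098
At α=0.1: p < α → reject H₀

reject H₀: yes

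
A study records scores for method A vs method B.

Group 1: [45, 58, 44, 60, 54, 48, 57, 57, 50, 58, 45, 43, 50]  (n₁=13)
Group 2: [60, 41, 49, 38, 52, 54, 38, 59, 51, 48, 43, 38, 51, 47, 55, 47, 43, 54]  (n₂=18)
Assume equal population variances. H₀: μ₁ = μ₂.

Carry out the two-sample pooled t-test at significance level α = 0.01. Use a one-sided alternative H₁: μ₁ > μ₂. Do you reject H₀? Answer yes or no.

reject H₀: no

x̄₁=51.462, s₁=6.146, n₁=13
x̄₂=48.222, s₂=6.950, n₂=18
s_p² = [12·6.146² + 17·6.950²]/29 = 43.9428
SE = √(s_p²·(1/13+1/18)) = 2.4128
t = (51.462−48.222)/2.4128 = 1.3426
df = 29
p-value (one-sided, H₁ greater) = 0.09491
At α=0.01: p ≥ α → fail to reject H₀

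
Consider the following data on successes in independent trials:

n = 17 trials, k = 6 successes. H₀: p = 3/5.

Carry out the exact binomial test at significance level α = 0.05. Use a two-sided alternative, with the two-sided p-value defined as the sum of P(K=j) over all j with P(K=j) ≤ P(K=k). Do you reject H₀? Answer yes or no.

Exact binomial: n=17, k=6, p₀=3/5=0.6000
P(X=j) = C(n,j)·p₀^j·(1−p₀)^(n−j); p = Σ P(X=j) over j with P(X=j) ≤ P(X=6)
p-value (two-sided) = 0.04713
At α=0.05: p < α → reject H₀

reject H₀: yes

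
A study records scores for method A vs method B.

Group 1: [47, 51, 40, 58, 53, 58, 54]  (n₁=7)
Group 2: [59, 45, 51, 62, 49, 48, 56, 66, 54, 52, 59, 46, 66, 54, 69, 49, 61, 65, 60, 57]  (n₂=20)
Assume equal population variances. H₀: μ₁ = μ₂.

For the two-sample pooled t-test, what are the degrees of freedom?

degrees of freedom = 25

df = n₁ + n₂ − 2 = 7 + 20 − 2 = 25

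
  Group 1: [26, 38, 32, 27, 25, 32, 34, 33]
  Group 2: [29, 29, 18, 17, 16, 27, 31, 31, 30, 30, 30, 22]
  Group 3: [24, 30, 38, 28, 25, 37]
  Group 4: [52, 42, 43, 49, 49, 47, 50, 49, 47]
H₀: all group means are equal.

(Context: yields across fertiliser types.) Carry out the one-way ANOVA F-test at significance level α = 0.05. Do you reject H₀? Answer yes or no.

reject H₀: yes

Group means [30.88, 25.83, 30.33, 47.56], grand mean 33.343
SSB = Σnᵢ(x̄ᵢ−x̄)² = 2597.788; SSW = ΣΣ(x−x̄ᵢ)² = 780.097
MSB = 2597.788/3 = 865.9295; MSW = 780.097/31 = 25.1644
F = MSB/MSW = 34.4109
df = (3, 31)
p-value (upper-tail) = 0.00000
At α=0.05: p < α → reject H₀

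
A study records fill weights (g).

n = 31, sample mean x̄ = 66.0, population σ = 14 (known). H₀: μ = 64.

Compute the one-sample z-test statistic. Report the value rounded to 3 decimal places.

test statistic = 0.795

SE = σ/√n = 14/√31 = 2.5145
z = (x̄−μ₀)/SE = (66.0−64)/2.5145 = 0.7954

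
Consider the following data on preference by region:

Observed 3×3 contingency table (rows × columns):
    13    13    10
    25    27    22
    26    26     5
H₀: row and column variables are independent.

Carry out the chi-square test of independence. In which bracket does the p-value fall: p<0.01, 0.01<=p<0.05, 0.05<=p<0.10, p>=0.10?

p-value bracket: 0.05<=p<0.10

Row totals [36, 74, 57], col totals [64, 66, 37], n=167
χ² = (13−13.80)²/13.80 + (13−14.23)²/14.23 + (10−7.98)²/7.98 + (25−28.36)²/28.36 + (27−29.25)²/29.25 + (22−16.40)²/16.40 + (26−21.84)²/21.84 + (26−22.53)²/22.53 + (5−12.63)²/12.63 = 9.0862
df = 4
p-value (upper-tail) = 0.05898
→ bracket: 0.05<=p<0.10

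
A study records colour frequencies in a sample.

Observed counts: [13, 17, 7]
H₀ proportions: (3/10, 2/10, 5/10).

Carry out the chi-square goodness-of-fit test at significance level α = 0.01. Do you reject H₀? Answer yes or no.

reject H₀: yes

n = 37; E_i = n·p_i = [11.10, 7.40, 18.50]
χ² = (13−11.10)²/11.10 + (17−7.40)²/7.40 + (7−18.50)²/18.50 = 19.9279
df = 2
p-value (upper-tail) = 0.00005
At α=0.01: p < α → reject H₀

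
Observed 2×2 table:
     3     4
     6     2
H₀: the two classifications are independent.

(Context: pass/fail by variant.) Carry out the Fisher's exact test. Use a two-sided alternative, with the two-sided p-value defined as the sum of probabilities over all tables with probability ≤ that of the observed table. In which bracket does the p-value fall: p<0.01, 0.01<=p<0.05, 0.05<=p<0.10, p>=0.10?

Margins: r₁=7, r₂=8, c₁=9, c₂=6, n=15
p_obs = C(7,3)·C(8,6)/C(15,9); sum pmf over tables with pmf ≤ p_obs
p-value (two-sided) = 0.31469
→ bracket: p>=0.10

p-value bracket: p>=0.10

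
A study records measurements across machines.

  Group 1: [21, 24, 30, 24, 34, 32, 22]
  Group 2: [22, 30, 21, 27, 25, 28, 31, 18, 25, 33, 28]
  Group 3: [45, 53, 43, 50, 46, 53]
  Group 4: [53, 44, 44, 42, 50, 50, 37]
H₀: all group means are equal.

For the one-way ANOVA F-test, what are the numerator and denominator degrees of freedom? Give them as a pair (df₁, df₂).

degrees of freedom = [3, 27]

k = 4 groups, N = 31 total
df = (k−1, N−k) = (4−1, 31−4) = (3, 27)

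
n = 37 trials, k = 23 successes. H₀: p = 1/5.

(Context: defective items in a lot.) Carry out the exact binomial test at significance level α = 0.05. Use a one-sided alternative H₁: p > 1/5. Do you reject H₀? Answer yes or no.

Exact binomial: n=37, k=23, p₀=1/5=0.2000
P(X≥23) from Σ C(n,i)·p₀^i·(1−p₀)^(n−i)
p-value (one-sided, H₁ greater) = 0.00000
At α=0.05: p < α → reject H₀

reject H₀: yes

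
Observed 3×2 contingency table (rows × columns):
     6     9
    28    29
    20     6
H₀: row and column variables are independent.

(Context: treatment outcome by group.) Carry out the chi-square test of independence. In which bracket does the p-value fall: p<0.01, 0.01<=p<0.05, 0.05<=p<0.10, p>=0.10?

Row totals [15, 57, 26], col totals [54, 44], n=98
χ² = (6−8.27)²/8.27 + (9−6.73)²/6.73 + (28−31.41)²/31.41 + (29−25.59)²/25.59 + (20−14.33)²/14.33 + (6−11.67)²/11.67 = 7.2107
df = 2
p-value (upper-tail) = 0.02718
→ bracket: 0.01<=p<0.05

p-value bracket: 0.01<=p<0.05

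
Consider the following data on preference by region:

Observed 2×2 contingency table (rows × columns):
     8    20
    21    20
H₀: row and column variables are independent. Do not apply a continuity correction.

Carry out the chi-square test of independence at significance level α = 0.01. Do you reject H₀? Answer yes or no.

Row totals [28, 41], col totals [29, 40], n=69
χ² = (8−11.77)²/11.77 + (20−16.23)²/16.23 + (21−17.23)²/17.23 + (20−23.77)²/23.77 = 3.5026
df = 1
p-value (upper-tail) = 0.06127
At α=0.01: p ≥ α → fail to reject H₀

reject H₀: no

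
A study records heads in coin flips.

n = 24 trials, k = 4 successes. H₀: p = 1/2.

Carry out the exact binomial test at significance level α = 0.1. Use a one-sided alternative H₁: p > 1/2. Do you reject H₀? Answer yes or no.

reject H₀: no

Exact binomial: n=24, k=4, p₀=1/2=0.5000
P(X≥4) from Σ C(n,i)·p₀^i·(1−p₀)^(n−i)
p-value (one-sided, H₁ greater) = 0.99986
At α=0.1: p ≥ α → fail to reject H₀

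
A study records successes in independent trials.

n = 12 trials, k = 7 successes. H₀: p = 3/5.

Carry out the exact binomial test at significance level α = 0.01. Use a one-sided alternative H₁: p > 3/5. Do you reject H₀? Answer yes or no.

reject H₀: no

Exact binomial: n=12, k=7, p₀=3/5=0.6000
P(X≥7) from Σ C(n,i)·p₀^i·(1−p₀)^(n−i)
p-value (one-sided, H₁ greater) = 0.66521
At α=0.01: p ≥ α → fail to reject H₀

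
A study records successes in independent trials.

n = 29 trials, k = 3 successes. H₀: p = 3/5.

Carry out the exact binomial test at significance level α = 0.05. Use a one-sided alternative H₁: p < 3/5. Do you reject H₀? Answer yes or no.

reject H₀: yes

Exact binomial: n=29, k=3, p₀=3/5=0.6000
P(X≤3) from Σ C(n,i)·p₀^i·(1−p₀)^(n−i)
p-value (one-sided, H₁ less) = 0.00000
At α=0.05: p < α → reject H₀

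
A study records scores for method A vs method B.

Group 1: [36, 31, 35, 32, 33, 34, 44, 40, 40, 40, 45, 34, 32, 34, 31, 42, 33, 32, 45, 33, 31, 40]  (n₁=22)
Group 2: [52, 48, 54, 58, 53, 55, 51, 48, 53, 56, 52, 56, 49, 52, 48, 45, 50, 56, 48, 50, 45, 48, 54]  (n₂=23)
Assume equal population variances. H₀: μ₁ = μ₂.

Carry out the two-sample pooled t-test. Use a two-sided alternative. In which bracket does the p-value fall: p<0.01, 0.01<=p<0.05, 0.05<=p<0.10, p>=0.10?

x̄₁=36.227, s₁=4.820, n₁=22
x̄₂=51.348, s₂=3.626, n₂=23
s_p² = [21·4.820² + 22·3.626²]/43 = 18.0717
SE = √(s_p²·(1/22+1/23)) = 1.2677
t = (36.227−51.348)/1.2677 = -11.9272
df = 43
p-value (two-sided) = 0.00000
→ bracket: p<0.01

p-value bracket: p<0.01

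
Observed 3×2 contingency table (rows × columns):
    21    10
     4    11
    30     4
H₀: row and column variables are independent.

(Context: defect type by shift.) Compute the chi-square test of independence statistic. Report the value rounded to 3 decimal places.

Row totals [31, 15, 34], col totals [55, 25], n=80
χ² = (21−21.31)²/21.31 + (10−9.69)²/9.69 + (4−10.31)²/10.31 + (11−4.69)²/4.69 + (30−23.38)²/23.38 + (4−10.62)²/10.62 = 18.3881
df = 2

test statistic = 18.388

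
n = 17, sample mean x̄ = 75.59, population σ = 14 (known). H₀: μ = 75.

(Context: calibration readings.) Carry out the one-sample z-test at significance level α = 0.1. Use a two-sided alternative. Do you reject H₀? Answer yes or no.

reject H₀: no

SE = σ/√n = 14/√17 = 3.3955
z = (x̄−μ₀)/SE = (75.59−75)/3.3955 = 0.1738
p-value (two-sided) = 0.86205
At α=0.1: p ≥ α → fail to reject H₀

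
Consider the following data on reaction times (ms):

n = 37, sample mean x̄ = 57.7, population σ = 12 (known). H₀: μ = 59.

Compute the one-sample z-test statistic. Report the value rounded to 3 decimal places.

SE = σ/√n = 12/√37 = 1.9728
z = (x̄−μ₀)/SE = (57.7−59)/1.9728 = -0.6590

test statistic = -0.659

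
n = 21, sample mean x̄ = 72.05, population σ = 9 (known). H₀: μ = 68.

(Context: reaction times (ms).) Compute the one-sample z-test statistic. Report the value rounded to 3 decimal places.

test statistic = 2.062

SE = σ/√n = 9/√21 = 1.9640
z = (x̄−μ₀)/SE = (72.05−68)/1.9640 = 2.0622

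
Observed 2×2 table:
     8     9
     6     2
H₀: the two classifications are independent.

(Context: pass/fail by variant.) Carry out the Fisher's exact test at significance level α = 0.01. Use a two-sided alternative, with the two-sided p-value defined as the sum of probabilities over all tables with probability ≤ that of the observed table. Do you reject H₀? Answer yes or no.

reject H₀: no

Margins: r₁=17, r₂=8, c₁=14, c₂=11, n=25
p_obs = C(17,8)·C(8,6)/C(25,14); sum pmf over tables with pmf ≤ p_obs
p-value (two-sided) = 0.23368
At α=0.01: p ≥ α → fail to reject H₀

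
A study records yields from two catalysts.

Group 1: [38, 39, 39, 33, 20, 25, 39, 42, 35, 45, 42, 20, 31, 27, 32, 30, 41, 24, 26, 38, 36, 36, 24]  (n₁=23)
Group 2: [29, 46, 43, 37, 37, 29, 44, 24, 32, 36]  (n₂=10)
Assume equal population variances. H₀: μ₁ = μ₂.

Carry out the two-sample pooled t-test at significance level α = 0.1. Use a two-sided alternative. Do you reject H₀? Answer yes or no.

reject H₀: no

x̄₁=33.130, s₁=7.424, n₁=23
x̄₂=35.700, s₂=7.243, n₂=10
s_p² = [22·7.424² + 9·7.243²]/31 = 54.3454
SE = √(s_p²·(1/23+1/10)) = 2.7924
t = (33.130−35.700)/2.7924 = -0.9202
df = 31
p-value (two-sided) = 0.36457
At α=0.1: p ≥ α → fail to reject H₀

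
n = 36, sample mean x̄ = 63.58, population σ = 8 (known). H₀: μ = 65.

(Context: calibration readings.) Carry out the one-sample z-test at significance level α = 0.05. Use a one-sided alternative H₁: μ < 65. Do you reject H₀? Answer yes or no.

SE = σ/√n = 8/√36 = 1.3333
z = (x̄−μ₀)/SE = (63.58−65)/1.3333 = -1.0650
p-value (one-sided, H₁ less) = 0.14344
At α=0.05: p ≥ α → fail to reject H₀

reject H₀: no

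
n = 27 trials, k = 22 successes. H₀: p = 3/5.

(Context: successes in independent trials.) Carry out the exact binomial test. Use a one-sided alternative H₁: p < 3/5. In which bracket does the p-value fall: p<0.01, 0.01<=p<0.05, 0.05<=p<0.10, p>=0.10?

p-value bracket: p>=0.10

Exact binomial: n=27, k=22, p₀=3/5=0.6000
P(X≤22) from Σ C(n,i)·p₀^i·(1−p₀)^(n−i)
p-value (one-sided, H₁ less) = 0.99539
→ bracket: p>=0.10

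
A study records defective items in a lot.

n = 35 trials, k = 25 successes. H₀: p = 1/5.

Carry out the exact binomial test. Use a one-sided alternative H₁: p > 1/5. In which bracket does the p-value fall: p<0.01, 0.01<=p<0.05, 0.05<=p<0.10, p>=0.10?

Exact binomial: n=35, k=25, p₀=1/5=0.2000
P(X≥25) from Σ C(n,i)·p₀^i·(1−p₀)^(n−i)
p-value (one-sided, H₁ greater) = 0.00000
→ bracket: p<0.01

p-value bracket: p<0.01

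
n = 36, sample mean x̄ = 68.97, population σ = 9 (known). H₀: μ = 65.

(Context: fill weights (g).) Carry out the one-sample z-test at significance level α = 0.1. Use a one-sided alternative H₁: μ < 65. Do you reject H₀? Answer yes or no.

reject H₀: no

SE = σ/√n = 9/√36 = 1.5000
z = (x̄−μ₀)/SE = (68.97−65)/1.5000 = 2.6467
p-value (one-sided, H₁ less) = 0.99594
At α=0.1: p ≥ α → fail to reject H₀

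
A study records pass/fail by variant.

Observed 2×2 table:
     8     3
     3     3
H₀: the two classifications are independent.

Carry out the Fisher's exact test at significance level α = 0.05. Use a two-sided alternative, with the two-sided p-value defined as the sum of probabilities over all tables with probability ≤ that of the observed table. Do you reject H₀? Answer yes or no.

reject H₀: no

Margins: r₁=11, r₂=6, c₁=11, c₂=6, n=17
p_obs = C(11,8)·C(6,3)/C(17,11); sum pmf over tables with pmf ≤ p_obs
p-value (two-sided) = 0.60003
At α=0.05: p ≥ α → fail to reject H₀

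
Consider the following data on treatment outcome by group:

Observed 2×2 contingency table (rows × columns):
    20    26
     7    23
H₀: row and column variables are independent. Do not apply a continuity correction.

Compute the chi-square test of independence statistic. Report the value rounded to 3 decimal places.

Row totals [46, 30], col totals [27, 49], n=76
χ² = (20−16.34)²/16.34 + (26−29.66)²/29.66 + (7−10.66)²/10.66 + (23−19.34)²/19.34 = 3.2171
df = 1

test statistic = 3.217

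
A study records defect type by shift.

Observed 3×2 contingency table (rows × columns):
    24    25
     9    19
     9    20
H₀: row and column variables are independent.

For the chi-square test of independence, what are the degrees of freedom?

df = (r−1)(c−1) = (3−1)·(2−1) = 2

degrees of freedom = 2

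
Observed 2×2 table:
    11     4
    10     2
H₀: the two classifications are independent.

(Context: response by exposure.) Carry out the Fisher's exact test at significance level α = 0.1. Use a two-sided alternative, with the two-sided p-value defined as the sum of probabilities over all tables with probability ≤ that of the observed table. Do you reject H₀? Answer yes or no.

Margins: r₁=15, r₂=12, c₁=21, c₂=6, n=27
p_obs = C(15,11)·C(12,10)/C(27,21); sum pmf over tables with pmf ≤ p_obs
p-value (two-sided) = 0.66184
At α=0.1: p ≥ α → fail to reject H₀

reject H₀: no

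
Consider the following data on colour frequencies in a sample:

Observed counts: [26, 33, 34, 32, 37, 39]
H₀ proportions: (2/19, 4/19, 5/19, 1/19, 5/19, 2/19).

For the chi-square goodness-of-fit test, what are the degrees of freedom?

df = k − 1 = 6 − 1 = 5

degrees of freedom = 5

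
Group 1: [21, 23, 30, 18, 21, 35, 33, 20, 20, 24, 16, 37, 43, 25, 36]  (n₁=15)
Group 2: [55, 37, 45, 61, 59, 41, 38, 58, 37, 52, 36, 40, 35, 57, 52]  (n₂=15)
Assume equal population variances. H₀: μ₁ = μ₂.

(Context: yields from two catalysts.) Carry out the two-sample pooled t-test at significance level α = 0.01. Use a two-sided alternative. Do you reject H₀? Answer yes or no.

x̄₁=26.800, s₁=8.222, n₁=15
x̄₂=46.867, s₂=9.672, n₂=15
s_p² = [14·8.222² + 14·9.672²]/28 = 80.5762
SE = √(s_p²·(1/15+1/15)) = 3.2777
t = (26.800−46.867)/3.2777 = -6.1221
df = 28
p-value (two-sided) = 0.00000
At α=0.01: p < α → reject H₀

reject H₀: yes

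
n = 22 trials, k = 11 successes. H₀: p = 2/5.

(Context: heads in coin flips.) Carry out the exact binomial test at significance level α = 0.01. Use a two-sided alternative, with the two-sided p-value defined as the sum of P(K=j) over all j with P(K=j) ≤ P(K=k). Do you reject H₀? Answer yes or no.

reject H₀: no

Exact binomial: n=22, k=11, p₀=2/5=0.4000
P(X=j) = C(n,j)·p₀^j·(1−p₀)^(n−j); p = Σ P(X=j) over j with P(X=j) ≤ P(X=11)
p-value (two-sided) = 0.38649
At α=0.01: p ≥ α → fail to reject H₀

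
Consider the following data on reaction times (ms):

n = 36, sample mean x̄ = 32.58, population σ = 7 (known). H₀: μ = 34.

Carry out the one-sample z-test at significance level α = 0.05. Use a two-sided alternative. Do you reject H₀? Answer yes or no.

reject H₀: no

SE = σ/√n = 7/√36 = 1.1667
z = (x̄−μ₀)/SE = (32.58−34)/1.1667 = -1.2171
p-value (two-sided) = 0.22355
At α=0.05: p ≥ α → fail to reject H₀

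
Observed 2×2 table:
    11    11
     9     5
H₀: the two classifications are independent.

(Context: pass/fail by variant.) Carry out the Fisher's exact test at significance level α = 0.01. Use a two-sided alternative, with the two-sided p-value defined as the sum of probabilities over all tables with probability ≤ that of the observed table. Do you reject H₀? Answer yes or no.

reject H₀: no

Margins: r₁=22, r₂=14, c₁=20, c₂=16, n=36
p_obs = C(22,11)·C(14,9)/C(36,20); sum pmf over tables with pmf ≤ p_obs
p-value (two-sided) = 0.50067
At α=0.01: p ≥ α → fail to reject H₀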